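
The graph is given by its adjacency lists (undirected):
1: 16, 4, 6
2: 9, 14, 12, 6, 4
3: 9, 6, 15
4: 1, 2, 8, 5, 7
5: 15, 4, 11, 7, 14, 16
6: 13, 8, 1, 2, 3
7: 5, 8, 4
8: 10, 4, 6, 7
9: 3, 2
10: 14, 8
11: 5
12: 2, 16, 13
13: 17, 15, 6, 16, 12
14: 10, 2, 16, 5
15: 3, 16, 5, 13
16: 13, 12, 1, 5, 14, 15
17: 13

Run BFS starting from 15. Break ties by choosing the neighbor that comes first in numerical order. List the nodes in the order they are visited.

Visit 15; enqueue 3, 5, 13, 16 → queue [3, 5, 13, 16]
Visit 3; enqueue 6, 9 → queue [5, 13, 16, 6, 9]
Visit 5; enqueue 4, 7, 11, 14 → queue [13, 16, 6, 9, 4, 7, 11, 14]
Visit 13; enqueue 12, 17 → queue [16, 6, 9, 4, 7, 11, 14, 12, 17]
Visit 16; enqueue 1 → queue [6, 9, 4, 7, 11, 14, 12, 17, 1]
Visit 6; enqueue 2, 8 → queue [9, 4, 7, 11, 14, 12, 17, 1, 2, 8]
Visit 9 → queue [4, 7, 11, 14, 12, 17, 1, 2, 8]
Visit 4 → queue [7, 11, 14, 12, 17, 1, 2, 8]
Visit 7 → queue [11, 14, 12, 17, 1, 2, 8]
Visit 11 → queue [14, 12, 17, 1, 2, 8]
Visit 14; enqueue 10 → queue [12, 17, 1, 2, 8, 10]
Visit 12 → queue [17, 1, 2, 8, 10]
Visit 17 → queue [1, 2, 8, 10]
Visit 1 → queue [2, 8, 10]
Visit 2 → queue [8, 10]
Visit 8 → queue [10]
Visit 10 → queue []

15, 3, 5, 13, 16, 6, 9, 4, 7, 11, 14, 12, 17, 1, 2, 8, 10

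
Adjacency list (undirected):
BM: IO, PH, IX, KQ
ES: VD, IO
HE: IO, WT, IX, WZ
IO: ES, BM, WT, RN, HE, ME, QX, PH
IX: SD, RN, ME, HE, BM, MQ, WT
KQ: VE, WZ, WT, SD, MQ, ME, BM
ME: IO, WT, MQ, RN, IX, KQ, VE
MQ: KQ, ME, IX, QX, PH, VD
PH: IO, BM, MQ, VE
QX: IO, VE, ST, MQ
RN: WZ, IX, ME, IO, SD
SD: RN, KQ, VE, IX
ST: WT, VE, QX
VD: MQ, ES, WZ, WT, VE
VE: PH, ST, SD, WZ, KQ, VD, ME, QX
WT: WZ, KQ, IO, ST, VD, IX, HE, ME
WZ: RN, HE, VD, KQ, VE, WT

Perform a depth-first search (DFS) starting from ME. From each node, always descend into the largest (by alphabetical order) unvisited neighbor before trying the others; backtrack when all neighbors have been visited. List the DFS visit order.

ME WT WZ VE VD MQ QX ST IO RN SD KQ BM PH IX HE ES

Visit ME
ME → WT
WT → WZ
WZ → VE
VE → VD
VD → MQ
MQ → QX
QX → ST
QX → IO
IO → RN
RN → SD
SD → KQ
KQ → BM
BM → PH
BM → IX
IX → HE
IO → ES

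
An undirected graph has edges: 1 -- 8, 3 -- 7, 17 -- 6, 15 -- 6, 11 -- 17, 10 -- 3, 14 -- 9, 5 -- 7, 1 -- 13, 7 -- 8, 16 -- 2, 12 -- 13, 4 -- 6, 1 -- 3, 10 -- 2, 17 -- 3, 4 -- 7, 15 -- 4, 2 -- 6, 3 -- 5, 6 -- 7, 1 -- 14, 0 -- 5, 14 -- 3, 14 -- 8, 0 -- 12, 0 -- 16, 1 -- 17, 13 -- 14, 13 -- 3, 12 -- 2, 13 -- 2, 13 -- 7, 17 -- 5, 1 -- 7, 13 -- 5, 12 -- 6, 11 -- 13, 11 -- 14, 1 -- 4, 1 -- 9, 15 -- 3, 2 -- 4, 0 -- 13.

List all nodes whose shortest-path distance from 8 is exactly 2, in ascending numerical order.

Level 0: 8
Level 1: 1, 7, 14
Level 2: 3, 4, 5, 6, 9, 11, 13, 17
Level 3: 0, 2, 10, 12, 15
Level 4: 16

3, 4, 5, 6, 9, 11, 13, 17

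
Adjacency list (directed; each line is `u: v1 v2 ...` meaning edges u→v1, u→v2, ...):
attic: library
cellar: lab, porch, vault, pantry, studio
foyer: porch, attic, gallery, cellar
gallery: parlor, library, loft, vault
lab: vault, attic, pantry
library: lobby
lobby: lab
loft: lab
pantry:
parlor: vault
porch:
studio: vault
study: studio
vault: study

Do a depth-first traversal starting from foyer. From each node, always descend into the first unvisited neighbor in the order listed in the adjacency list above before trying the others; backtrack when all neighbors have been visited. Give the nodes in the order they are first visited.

foyer → porch → attic → library → lobby → lab → vault → study → studio → pantry → gallery → parlor → loft → cellar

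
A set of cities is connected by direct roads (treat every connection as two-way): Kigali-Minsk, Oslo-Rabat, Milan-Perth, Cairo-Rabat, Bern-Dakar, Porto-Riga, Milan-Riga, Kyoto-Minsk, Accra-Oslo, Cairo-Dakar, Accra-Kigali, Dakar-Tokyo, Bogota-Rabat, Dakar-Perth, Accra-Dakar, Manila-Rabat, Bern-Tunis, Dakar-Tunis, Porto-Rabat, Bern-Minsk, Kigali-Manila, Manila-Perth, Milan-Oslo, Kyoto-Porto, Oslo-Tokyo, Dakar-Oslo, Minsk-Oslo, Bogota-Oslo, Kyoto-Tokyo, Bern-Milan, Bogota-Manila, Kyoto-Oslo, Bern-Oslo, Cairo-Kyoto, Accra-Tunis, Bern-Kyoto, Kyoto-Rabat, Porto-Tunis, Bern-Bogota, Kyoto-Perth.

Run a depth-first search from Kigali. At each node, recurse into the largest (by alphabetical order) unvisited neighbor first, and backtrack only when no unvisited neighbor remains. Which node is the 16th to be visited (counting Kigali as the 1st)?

Cairo

Visit Kigali
Kigali → Minsk
Minsk → Oslo
Oslo → Tokyo
Tokyo → Kyoto
Kyoto → Rabat
Rabat → Porto
Porto → Tunis
Tunis → Dakar
Dakar → Perth
Perth → Milan
Milan → Riga
Milan → Bern
Bern → Bogota
Bogota → Manila
Dakar → Cairo
Dakar → Accra

Visit order: Kigali, Minsk, Oslo, Tokyo, Kyoto, Rabat, Porto, Tunis, Dakar, Perth, Milan, Riga, Bern, Bogota, Manila, Cairo, Accra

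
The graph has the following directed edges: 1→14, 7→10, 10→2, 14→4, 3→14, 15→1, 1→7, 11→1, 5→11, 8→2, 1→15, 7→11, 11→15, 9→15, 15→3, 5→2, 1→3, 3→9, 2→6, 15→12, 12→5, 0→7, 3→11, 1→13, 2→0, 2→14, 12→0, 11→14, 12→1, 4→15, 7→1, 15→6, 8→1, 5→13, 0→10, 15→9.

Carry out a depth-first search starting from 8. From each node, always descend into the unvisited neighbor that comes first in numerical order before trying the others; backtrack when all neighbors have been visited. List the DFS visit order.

8 → 1 → 3 → 9 → 15 → 6 → 12 → 0 → 7 → 10 → 2 → 14 → 4 → 11 → 5 → 13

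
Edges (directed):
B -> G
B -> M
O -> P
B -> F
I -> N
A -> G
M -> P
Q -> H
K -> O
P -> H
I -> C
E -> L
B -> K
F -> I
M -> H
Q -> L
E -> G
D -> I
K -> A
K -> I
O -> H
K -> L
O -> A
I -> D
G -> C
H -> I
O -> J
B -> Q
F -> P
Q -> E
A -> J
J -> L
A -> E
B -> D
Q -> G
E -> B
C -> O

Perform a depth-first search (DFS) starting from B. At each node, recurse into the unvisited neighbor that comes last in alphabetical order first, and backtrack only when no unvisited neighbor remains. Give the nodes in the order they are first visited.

B Q L H I N D C O P J A G E M K F

Visit B
B → Q
Q → L
Q → H
H → I
I → N
I → D
I → C
C → O
O → P
O → J
O → A
A → G
A → E
B → M
B → K
B → F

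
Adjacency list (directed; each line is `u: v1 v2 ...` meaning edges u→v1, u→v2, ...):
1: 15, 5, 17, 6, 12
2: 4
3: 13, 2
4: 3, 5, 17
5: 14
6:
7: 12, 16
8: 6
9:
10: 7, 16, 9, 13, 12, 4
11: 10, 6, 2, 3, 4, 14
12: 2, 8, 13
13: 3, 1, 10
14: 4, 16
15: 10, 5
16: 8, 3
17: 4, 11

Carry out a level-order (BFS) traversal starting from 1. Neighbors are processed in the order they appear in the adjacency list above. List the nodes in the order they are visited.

1 -> 15 -> 5 -> 17 -> 6 -> 12 -> 10 -> 14 -> 4 -> 11 -> 2 -> 8 -> 13 -> 7 -> 16 -> 9 -> 3

Visit 1; enqueue 15, 5, 17, 6, 12 → queue [15, 5, 17, 6, 12]
Visit 15; enqueue 10 → queue [5, 17, 6, 12, 10]
Visit 5; enqueue 14 → queue [17, 6, 12, 10, 14]
Visit 17; enqueue 4, 11 → queue [6, 12, 10, 14, 4, 11]
Visit 6 → queue [12, 10, 14, 4, 11]
Visit 12; enqueue 2, 8, 13 → queue [10, 14, 4, 11, 2, 8, 13]
Visit 10; enqueue 7, 16, 9 → queue [14, 4, 11, 2, 8, 13, 7, 16, 9]
Visit 14 → queue [4, 11, 2, 8, 13, 7, 16, 9]
Visit 4; enqueue 3 → queue [11, 2, 8, 13, 7, 16, 9, 3]
Visit 11 → queue [2, 8, 13, 7, 16, 9, 3]
Visit 2 → queue [8, 13, 7, 16, 9, 3]
Visit 8 → queue [13, 7, 16, 9, 3]
Visit 13 → queue [7, 16, 9, 3]
Visit 7 → queue [16, 9, 3]
Visit 16 → queue [9, 3]
Visit 9 → queue [3]
Visit 3 → queue []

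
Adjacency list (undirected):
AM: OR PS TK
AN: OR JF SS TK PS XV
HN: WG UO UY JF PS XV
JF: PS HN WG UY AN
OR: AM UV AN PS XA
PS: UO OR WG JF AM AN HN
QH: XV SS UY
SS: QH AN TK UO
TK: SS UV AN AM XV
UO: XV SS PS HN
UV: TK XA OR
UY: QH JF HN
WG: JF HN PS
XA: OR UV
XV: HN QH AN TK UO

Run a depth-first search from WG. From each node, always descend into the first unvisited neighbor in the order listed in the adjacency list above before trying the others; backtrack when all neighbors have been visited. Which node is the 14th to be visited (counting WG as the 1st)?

UV

Visit WG
WG → JF
JF → PS
PS → UO
UO → XV
XV → HN
HN → UY
UY → QH
QH → SS
SS → AN
AN → OR
OR → AM
AM → TK
TK → UV
UV → XA

Visit order: WG, JF, PS, UO, XV, HN, UY, QH, SS, AN, OR, AM, TK, UV, XA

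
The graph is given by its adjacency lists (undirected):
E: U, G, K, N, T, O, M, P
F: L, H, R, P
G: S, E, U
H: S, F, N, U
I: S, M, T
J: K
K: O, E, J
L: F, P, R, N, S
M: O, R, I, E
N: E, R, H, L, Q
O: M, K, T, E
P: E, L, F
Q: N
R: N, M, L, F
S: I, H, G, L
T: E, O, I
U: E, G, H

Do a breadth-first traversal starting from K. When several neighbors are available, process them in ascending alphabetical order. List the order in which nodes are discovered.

K, E, J, O, G, M, N, P, T, U, S, I, R, H, L, Q, F

Visit K; enqueue E, J, O → queue [E, J, O]
Visit E; enqueue G, M, N, P, T, U → queue [J, O, G, M, N, P, T, U]
Visit J → queue [O, G, M, N, P, T, U]
Visit O → queue [G, M, N, P, T, U]
Visit G; enqueue S → queue [M, N, P, T, U, S]
Visit M; enqueue I, R → queue [N, P, T, U, S, I, R]
Visit N; enqueue H, L, Q → queue [P, T, U, S, I, R, H, L, Q]
Visit P; enqueue F → queue [T, U, S, I, R, H, L, Q, F]
Visit T → queue [U, S, I, R, H, L, Q, F]
Visit U → queue [S, I, R, H, L, Q, F]
Visit S → queue [I, R, H, L, Q, F]
Visit I → queue [R, H, L, Q, F]
Visit R → queue [H, L, Q, F]
Visit H → queue [L, Q, F]
Visit L → queue [Q, F]
Visit Q → queue [F]
Visit F → queue []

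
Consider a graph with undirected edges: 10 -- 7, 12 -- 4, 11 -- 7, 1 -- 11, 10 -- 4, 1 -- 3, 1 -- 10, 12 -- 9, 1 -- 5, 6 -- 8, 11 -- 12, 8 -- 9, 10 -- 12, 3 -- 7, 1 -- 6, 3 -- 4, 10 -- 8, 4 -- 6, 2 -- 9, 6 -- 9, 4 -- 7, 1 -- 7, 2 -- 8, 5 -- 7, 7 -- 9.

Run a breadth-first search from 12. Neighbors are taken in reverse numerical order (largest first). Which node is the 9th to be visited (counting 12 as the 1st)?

Visit 12; enqueue 11, 10, 9, 4 → queue [11, 10, 9, 4]
Visit 11; enqueue 7, 1 → queue [10, 9, 4, 7, 1]
Visit 10; enqueue 8 → queue [9, 4, 7, 1, 8]
Visit 9; enqueue 6, 2 → queue [4, 7, 1, 8, 6, 2]
Visit 4; enqueue 3 → queue [7, 1, 8, 6, 2, 3]
Visit 7; enqueue 5 → queue [1, 8, 6, 2, 3, 5]
Visit 1 → queue [8, 6, 2, 3, 5]
Visit 8 → queue [6, 2, 3, 5]
Visit 6 → queue [2, 3, 5]
Visit 2 → queue [3, 5]
Visit 3 → queue [5]
Visit 5 → queue []

Visit order: 12, 11, 10, 9, 4, 7, 1, 8, 6, 2, 3, 5

6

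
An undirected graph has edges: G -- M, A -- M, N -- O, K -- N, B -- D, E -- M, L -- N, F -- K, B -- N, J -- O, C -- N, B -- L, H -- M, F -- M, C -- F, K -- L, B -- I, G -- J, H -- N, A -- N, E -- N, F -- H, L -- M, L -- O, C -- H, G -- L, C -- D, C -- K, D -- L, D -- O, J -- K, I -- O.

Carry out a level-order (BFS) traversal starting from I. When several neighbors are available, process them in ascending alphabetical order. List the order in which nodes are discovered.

I B O D L N J C G K M A E H F

Visit I; enqueue B, O → queue [B, O]
Visit B; enqueue D, L, N → queue [O, D, L, N]
Visit O; enqueue J → queue [D, L, N, J]
Visit D; enqueue C → queue [L, N, J, C]
Visit L; enqueue G, K, M → queue [N, J, C, G, K, M]
Visit N; enqueue A, E, H → queue [J, C, G, K, M, A, E, H]
Visit J → queue [C, G, K, M, A, E, H]
Visit C; enqueue F → queue [G, K, M, A, E, H, F]
Visit G → queue [K, M, A, E, H, F]
Visit K → queue [M, A, E, H, F]
Visit M → queue [A, E, H, F]
Visit A → queue [E, H, F]
Visit E → queue [H, F]
Visit H → queue [F]
Visit F → queue []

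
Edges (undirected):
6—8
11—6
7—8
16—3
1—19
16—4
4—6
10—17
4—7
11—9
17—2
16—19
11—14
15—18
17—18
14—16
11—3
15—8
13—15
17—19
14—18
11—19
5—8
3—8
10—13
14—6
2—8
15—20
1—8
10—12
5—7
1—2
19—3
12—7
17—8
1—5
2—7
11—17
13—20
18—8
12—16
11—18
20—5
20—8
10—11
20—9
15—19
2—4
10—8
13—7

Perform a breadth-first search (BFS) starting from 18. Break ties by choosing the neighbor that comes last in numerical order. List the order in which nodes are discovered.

Visit 18; enqueue 17, 15, 14, 11, 8 → queue [17, 15, 14, 11, 8]
Visit 17; enqueue 19, 10, 2 → queue [15, 14, 11, 8, 19, 10, 2]
Visit 15; enqueue 20, 13 → queue [14, 11, 8, 19, 10, 2, 20, 13]
Visit 14; enqueue 16, 6 → queue [11, 8, 19, 10, 2, 20, 13, 16, 6]
Visit 11; enqueue 9, 3 → queue [8, 19, 10, 2, 20, 13, 16, 6, 9, 3]
Visit 8; enqueue 7, 5, 1 → queue [19, 10, 2, 20, 13, 16, 6, 9, 3, 7, 5, 1]
Visit 19 → queue [10, 2, 20, 13, 16, 6, 9, 3, 7, 5, 1]
Visit 10; enqueue 12 → queue [2, 20, 13, 16, 6, 9, 3, 7, 5, 1, 12]
Visit 2; enqueue 4 → queue [20, 13, 16, 6, 9, 3, 7, 5, 1, 12, 4]
Visit 20 → queue [13, 16, 6, 9, 3, 7, 5, 1, 12, 4]
Visit 13 → queue [16, 6, 9, 3, 7, 5, 1, 12, 4]
Visit 16 → queue [6, 9, 3, 7, 5, 1, 12, 4]
Visit 6 → queue [9, 3, 7, 5, 1, 12, 4]
Visit 9 → queue [3, 7, 5, 1, 12, 4]
Visit 3 → queue [7, 5, 1, 12, 4]
Visit 7 → queue [5, 1, 12, 4]
Visit 5 → queue [1, 12, 4]
Visit 1 → queue [12, 4]
Visit 12 → queue [4]
Visit 4 → queue []

18 -> 17 -> 15 -> 14 -> 11 -> 8 -> 19 -> 10 -> 2 -> 20 -> 13 -> 16 -> 6 -> 9 -> 3 -> 7 -> 5 -> 1 -> 12 -> 4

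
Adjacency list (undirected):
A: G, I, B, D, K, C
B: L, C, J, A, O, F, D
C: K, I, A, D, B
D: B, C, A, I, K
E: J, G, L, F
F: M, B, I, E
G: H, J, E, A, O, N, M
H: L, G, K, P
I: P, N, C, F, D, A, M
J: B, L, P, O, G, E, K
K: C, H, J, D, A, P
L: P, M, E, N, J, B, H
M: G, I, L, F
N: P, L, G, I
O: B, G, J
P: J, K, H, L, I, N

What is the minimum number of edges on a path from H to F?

3

Level 0: H
Level 1: G, K, L, P
Level 2: A, B, C, D, E, I, J, M, N, O
Level 3: F
F first appears at level 3.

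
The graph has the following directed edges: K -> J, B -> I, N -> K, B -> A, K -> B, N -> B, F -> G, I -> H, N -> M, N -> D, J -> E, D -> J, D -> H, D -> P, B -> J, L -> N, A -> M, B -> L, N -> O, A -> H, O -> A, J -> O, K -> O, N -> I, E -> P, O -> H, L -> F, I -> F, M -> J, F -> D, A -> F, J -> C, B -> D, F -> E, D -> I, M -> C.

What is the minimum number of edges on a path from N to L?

2

Level 0: N
Level 1: B, D, I, K, M, O
Level 2: A, C, F, H, J, L, P
Level 3: E, G
L first appears at level 2.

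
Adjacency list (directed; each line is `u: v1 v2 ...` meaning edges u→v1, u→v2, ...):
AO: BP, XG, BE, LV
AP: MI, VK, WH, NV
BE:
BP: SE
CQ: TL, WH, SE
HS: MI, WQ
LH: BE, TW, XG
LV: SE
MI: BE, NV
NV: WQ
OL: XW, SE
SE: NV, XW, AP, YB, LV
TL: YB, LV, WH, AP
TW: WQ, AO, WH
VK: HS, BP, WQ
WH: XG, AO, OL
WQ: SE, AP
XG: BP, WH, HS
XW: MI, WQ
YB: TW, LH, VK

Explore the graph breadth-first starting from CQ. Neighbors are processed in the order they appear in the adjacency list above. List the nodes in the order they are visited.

CQ, TL, WH, SE, YB, LV, AP, XG, AO, OL, NV, XW, TW, LH, VK, MI, BP, HS, BE, WQ

Visit CQ; enqueue TL, WH, SE → queue [TL, WH, SE]
Visit TL; enqueue YB, LV, AP → queue [WH, SE, YB, LV, AP]
Visit WH; enqueue XG, AO, OL → queue [SE, YB, LV, AP, XG, AO, OL]
Visit SE; enqueue NV, XW → queue [YB, LV, AP, XG, AO, OL, NV, XW]
Visit YB; enqueue TW, LH, VK → queue [LV, AP, XG, AO, OL, NV, XW, TW, LH, VK]
Visit LV → queue [AP, XG, AO, OL, NV, XW, TW, LH, VK]
Visit AP; enqueue MI → queue [XG, AO, OL, NV, XW, TW, LH, VK, MI]
Visit XG; enqueue BP, HS → queue [AO, OL, NV, XW, TW, LH, VK, MI, BP, HS]
Visit AO; enqueue BE → queue [OL, NV, XW, TW, LH, VK, MI, BP, HS, BE]
Visit OL → queue [NV, XW, TW, LH, VK, MI, BP, HS, BE]
Visit NV; enqueue WQ → queue [XW, TW, LH, VK, MI, BP, HS, BE, WQ]
Visit XW → queue [TW, LH, VK, MI, BP, HS, BE, WQ]
Visit TW → queue [LH, VK, MI, BP, HS, BE, WQ]
Visit LH → queue [VK, MI, BP, HS, BE, WQ]
Visit VK → queue [MI, BP, HS, BE, WQ]
Visit MI → queue [BP, HS, BE, WQ]
Visit BP → queue [HS, BE, WQ]
Visit HS → queue [BE, WQ]
Visit BE → queue [WQ]
Visit WQ → queue []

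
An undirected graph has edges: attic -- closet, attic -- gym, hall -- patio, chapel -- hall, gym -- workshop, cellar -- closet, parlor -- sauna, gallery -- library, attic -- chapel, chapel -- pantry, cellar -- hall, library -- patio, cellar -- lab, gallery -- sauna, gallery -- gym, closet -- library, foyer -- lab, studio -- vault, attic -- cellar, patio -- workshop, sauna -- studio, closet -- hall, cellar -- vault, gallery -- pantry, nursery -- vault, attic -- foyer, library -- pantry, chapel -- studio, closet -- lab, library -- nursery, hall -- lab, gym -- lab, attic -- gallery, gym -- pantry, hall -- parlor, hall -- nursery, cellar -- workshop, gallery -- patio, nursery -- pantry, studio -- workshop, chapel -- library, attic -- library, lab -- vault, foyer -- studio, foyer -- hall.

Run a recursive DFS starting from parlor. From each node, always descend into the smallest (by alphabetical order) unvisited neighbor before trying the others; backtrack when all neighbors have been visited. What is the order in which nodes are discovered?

parlor hall cellar attic chapel library closet lab foyer studio sauna gallery gym pantry nursery vault workshop patio

Visit parlor
parlor → hall
hall → cellar
cellar → attic
attic → chapel
chapel → library
library → closet
closet → lab
lab → foyer
foyer → studio
studio → sauna
sauna → gallery
gallery → gym
gym → pantry
pantry → nursery
nursery → vault
gym → workshop
workshop → patio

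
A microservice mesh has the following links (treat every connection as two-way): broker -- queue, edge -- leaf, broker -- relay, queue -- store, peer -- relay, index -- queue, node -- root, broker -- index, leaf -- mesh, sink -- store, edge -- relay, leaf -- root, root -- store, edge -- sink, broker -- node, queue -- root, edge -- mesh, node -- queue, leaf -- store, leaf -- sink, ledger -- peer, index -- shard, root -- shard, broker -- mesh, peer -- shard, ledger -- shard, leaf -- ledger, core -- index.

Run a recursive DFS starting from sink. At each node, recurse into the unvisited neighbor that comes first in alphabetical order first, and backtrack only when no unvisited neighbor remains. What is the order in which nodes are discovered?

sink, edge, leaf, ledger, peer, relay, broker, index, core, queue, node, root, shard, store, mesh

Visit sink
sink → edge
edge → leaf
leaf → ledger
ledger → peer
peer → relay
relay → broker
broker → index
index → core
index → queue
queue → node
node → root
root → shard
root → store
broker → mesh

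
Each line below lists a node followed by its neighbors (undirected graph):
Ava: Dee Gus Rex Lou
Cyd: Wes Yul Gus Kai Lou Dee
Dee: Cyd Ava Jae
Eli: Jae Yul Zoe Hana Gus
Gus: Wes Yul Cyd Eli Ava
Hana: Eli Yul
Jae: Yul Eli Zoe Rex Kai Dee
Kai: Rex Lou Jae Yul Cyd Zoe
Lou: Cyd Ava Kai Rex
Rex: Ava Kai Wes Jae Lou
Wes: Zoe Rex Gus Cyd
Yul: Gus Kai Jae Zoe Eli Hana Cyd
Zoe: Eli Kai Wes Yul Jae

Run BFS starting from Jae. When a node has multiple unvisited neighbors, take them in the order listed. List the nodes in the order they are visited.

Jae, Yul, Eli, Zoe, Rex, Kai, Dee, Gus, Hana, Cyd, Wes, Ava, Lou

Visit Jae; enqueue Yul, Eli, Zoe, Rex, Kai, Dee → queue [Yul, Eli, Zoe, Rex, Kai, Dee]
Visit Yul; enqueue Gus, Hana, Cyd → queue [Eli, Zoe, Rex, Kai, Dee, Gus, Hana, Cyd]
Visit Eli → queue [Zoe, Rex, Kai, Dee, Gus, Hana, Cyd]
Visit Zoe; enqueue Wes → queue [Rex, Kai, Dee, Gus, Hana, Cyd, Wes]
Visit Rex; enqueue Ava, Lou → queue [Kai, Dee, Gus, Hana, Cyd, Wes, Ava, Lou]
Visit Kai → queue [Dee, Gus, Hana, Cyd, Wes, Ava, Lou]
Visit Dee → queue [Gus, Hana, Cyd, Wes, Ava, Lou]
Visit Gus → queue [Hana, Cyd, Wes, Ava, Lou]
Visit Hana → queue [Cyd, Wes, Ava, Lou]
Visit Cyd → queue [Wes, Ava, Lou]
Visit Wes → queue [Ava, Lou]
Visit Ava → queue [Lou]
Visit Lou → queue []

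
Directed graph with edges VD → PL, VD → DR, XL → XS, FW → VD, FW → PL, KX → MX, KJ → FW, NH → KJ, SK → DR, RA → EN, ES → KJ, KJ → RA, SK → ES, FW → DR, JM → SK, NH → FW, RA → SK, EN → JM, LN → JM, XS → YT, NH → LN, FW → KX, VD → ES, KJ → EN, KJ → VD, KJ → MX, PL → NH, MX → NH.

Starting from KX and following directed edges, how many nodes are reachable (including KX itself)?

14

BFS from KX visits: KX, MX, NH, LN, KJ, FW, JM, VD, RA, EN, PL, DR, SK, ES
Reachable nodes: 14 of 17 total.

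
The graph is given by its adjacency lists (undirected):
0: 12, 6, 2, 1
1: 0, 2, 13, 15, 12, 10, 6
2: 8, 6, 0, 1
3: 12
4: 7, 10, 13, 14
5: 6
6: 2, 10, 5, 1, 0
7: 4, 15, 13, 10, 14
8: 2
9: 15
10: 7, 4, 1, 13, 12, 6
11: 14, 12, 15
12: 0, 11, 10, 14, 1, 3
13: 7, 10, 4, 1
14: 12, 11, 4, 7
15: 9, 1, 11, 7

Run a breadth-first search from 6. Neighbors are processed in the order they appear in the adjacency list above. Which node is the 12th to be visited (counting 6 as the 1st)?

15

Visit 6; enqueue 2, 10, 5, 1, 0 → queue [2, 10, 5, 1, 0]
Visit 2; enqueue 8 → queue [10, 5, 1, 0, 8]
Visit 10; enqueue 7, 4, 13, 12 → queue [5, 1, 0, 8, 7, 4, 13, 12]
Visit 5 → queue [1, 0, 8, 7, 4, 13, 12]
Visit 1; enqueue 15 → queue [0, 8, 7, 4, 13, 12, 15]
Visit 0 → queue [8, 7, 4, 13, 12, 15]
Visit 8 → queue [7, 4, 13, 12, 15]
Visit 7; enqueue 14 → queue [4, 13, 12, 15, 14]
Visit 4 → queue [13, 12, 15, 14]
Visit 13 → queue [12, 15, 14]
Visit 12; enqueue 11, 3 → queue [15, 14, 11, 3]
Visit 15; enqueue 9 → queue [14, 11, 3, 9]
Visit 14 → queue [11, 3, 9]
Visit 11 → queue [3, 9]
Visit 3 → queue [9]
Visit 9 → queue []

Visit order: 6, 2, 10, 5, 1, 0, 8, 7, 4, 13, 12, 15, 14, 11, 3, 9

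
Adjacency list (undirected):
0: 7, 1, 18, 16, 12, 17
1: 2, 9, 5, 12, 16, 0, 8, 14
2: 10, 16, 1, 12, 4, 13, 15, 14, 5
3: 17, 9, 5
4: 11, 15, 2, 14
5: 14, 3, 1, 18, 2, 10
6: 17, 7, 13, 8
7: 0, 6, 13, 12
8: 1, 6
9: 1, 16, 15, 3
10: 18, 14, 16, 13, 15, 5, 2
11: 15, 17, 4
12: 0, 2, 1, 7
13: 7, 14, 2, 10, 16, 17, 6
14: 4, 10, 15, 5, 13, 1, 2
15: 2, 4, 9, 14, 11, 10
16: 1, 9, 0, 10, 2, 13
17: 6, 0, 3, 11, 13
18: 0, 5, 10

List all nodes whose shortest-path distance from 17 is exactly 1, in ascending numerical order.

Level 0: 17
Level 1: 0, 3, 6, 11, 13
Level 2: 1, 2, 4, 5, 7, 8, 9, 10, 12, 14, 15, 16, 18

0, 3, 6, 11, 13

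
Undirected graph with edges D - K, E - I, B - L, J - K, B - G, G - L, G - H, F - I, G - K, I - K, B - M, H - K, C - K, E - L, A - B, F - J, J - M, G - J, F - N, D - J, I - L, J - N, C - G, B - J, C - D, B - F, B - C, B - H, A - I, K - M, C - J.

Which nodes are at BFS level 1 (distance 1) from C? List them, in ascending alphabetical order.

B, D, G, J, K

Level 0: C
Level 1: B, D, G, J, K
Level 2: A, F, H, I, L, M, N
Level 3: E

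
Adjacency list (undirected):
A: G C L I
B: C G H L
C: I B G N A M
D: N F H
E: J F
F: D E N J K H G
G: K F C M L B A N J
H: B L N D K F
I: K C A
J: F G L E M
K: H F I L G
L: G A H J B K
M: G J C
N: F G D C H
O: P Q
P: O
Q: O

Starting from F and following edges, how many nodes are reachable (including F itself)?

14

BFS from F visits: F, D, E, G, H, J, K, N, A, B, C, L, M, I
Reachable nodes: 14 of 17 total.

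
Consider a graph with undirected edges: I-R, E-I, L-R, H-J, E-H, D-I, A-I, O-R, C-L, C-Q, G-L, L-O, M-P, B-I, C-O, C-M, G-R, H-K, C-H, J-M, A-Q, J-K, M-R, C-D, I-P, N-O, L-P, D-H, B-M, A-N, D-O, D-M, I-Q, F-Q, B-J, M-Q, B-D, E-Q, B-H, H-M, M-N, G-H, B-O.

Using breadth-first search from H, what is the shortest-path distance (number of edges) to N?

Level 0: H
Level 1: B, C, D, E, G, J, K, M
Level 2: I, L, N, O, P, Q, R
Level 3: A, F
N first appears at level 2.

2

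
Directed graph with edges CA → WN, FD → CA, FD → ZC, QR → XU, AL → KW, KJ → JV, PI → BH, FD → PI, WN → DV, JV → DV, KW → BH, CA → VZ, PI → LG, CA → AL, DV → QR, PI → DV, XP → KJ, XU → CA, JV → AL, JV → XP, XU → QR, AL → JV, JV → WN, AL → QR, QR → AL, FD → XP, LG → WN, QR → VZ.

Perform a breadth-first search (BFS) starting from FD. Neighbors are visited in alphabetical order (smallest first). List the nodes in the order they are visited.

FD, CA, PI, XP, ZC, AL, VZ, WN, BH, DV, LG, KJ, JV, KW, QR, XU

Visit FD; enqueue CA, PI, XP, ZC → queue [CA, PI, XP, ZC]
Visit CA; enqueue AL, VZ, WN → queue [PI, XP, ZC, AL, VZ, WN]
Visit PI; enqueue BH, DV, LG → queue [XP, ZC, AL, VZ, WN, BH, DV, LG]
Visit XP; enqueue KJ → queue [ZC, AL, VZ, WN, BH, DV, LG, KJ]
Visit ZC → queue [AL, VZ, WN, BH, DV, LG, KJ]
Visit AL; enqueue JV, KW, QR → queue [VZ, WN, BH, DV, LG, KJ, JV, KW, QR]
Visit VZ → queue [WN, BH, DV, LG, KJ, JV, KW, QR]
Visit WN → queue [BH, DV, LG, KJ, JV, KW, QR]
Visit BH → queue [DV, LG, KJ, JV, KW, QR]
Visit DV → queue [LG, KJ, JV, KW, QR]
Visit LG → queue [KJ, JV, KW, QR]
Visit KJ → queue [JV, KW, QR]
Visit JV → queue [KW, QR]
Visit KW → queue [QR]
Visit QR; enqueue XU → queue [XU]
Visit XU → queue []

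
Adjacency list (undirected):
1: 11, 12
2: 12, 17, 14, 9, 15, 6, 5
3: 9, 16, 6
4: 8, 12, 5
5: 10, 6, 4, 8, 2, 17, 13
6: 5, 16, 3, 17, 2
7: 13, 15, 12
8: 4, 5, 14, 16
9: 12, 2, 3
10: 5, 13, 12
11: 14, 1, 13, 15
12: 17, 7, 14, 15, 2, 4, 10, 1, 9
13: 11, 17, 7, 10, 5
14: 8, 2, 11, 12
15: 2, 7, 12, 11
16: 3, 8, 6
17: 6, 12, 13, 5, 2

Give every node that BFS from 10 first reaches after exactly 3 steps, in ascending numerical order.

3, 16

Level 0: 10
Level 1: 5, 12, 13
Level 2: 1, 2, 4, 6, 7, 8, 9, 11, 14, 15, 17
Level 3: 3, 16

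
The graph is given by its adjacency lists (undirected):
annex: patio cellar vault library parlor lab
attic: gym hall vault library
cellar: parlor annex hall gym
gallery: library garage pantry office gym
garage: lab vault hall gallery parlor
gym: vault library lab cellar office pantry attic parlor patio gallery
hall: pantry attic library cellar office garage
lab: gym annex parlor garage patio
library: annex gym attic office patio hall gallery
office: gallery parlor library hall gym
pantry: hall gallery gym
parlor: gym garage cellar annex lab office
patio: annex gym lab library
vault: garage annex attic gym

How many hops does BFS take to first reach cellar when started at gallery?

2

Level 0: gallery
Level 1: garage, gym, library, office, pantry
Level 2: annex, attic, cellar, hall, lab, parlor, patio, vault
cellar first appears at level 2.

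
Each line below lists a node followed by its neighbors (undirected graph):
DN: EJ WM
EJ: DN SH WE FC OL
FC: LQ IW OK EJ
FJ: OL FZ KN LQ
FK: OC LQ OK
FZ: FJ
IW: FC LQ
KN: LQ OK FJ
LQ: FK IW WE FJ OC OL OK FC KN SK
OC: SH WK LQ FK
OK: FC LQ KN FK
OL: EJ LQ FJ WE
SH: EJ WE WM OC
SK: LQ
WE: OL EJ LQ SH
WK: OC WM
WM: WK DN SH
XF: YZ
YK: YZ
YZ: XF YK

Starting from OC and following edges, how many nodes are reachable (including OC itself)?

17

BFS from OC visits: OC, WK, SH, LQ, FK, WM, WE, EJ, SK, OL, OK, KN, IW, FJ, FC, DN, FZ
Reachable nodes: 17 of 20 total.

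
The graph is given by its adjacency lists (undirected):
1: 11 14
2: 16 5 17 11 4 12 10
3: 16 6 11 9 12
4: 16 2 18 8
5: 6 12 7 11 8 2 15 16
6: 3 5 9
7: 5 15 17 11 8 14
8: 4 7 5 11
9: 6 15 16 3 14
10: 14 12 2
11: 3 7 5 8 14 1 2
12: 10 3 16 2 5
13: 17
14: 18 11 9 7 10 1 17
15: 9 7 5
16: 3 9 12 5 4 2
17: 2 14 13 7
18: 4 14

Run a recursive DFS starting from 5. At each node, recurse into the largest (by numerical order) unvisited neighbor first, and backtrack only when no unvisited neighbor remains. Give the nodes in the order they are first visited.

Visit 5
5 → 16
16 → 12
12 → 10
10 → 14
14 → 18
18 → 4
4 → 8
8 → 11
11 → 7
7 → 17
17 → 13
17 → 2
7 → 15
15 → 9
9 → 6
6 → 3
11 → 1

5, 16, 12, 10, 14, 18, 4, 8, 11, 7, 17, 13, 2, 15, 9, 6, 3, 1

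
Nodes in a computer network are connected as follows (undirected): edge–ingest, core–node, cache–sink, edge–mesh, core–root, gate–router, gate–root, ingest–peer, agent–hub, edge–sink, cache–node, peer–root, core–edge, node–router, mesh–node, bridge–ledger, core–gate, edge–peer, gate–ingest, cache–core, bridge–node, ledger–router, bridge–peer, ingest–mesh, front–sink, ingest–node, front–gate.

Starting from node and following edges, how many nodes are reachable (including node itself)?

14

BFS from node visits: node, router, mesh, ingest, core, cache, bridge, ledger, gate, edge, peer, root, sink, front
Reachable nodes: 14 of 16 total.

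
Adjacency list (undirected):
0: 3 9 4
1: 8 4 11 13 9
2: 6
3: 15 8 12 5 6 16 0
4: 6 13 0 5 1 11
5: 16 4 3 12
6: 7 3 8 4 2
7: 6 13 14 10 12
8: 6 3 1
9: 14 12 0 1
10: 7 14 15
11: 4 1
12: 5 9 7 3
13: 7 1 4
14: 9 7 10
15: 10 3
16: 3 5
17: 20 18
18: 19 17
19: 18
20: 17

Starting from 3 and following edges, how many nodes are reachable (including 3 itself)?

BFS from 3 visits: 3, 15, 8, 12, 5, 6, 16, 0, 10, 1, 9, 7, 4, 2, 14, 11, 13
Reachable nodes: 17 of 21 total.

17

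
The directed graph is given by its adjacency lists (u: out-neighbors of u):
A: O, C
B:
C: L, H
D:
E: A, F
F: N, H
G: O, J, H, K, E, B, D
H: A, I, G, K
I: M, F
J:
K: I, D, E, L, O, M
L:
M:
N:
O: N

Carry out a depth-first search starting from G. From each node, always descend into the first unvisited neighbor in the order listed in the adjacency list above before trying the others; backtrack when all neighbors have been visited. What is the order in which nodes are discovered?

Visit G
G → O
O → N
G → J
G → H
H → A
A → C
C → L
H → I
I → M
I → F
H → K
K → D
K → E
G → B

G -> O -> N -> J -> H -> A -> C -> L -> I -> M -> F -> K -> D -> E -> B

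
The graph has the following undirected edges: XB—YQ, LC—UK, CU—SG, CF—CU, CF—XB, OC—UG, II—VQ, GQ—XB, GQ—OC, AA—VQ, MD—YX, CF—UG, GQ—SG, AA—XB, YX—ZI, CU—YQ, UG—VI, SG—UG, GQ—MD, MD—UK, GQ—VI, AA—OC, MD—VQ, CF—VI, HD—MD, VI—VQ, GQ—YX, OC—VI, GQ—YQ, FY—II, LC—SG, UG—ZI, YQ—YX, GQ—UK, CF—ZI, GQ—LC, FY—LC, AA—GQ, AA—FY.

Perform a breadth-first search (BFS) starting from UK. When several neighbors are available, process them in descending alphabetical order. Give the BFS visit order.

UK MD LC GQ YX VQ HD SG FY YQ XB VI OC AA ZI II UG CU CF

Visit UK; enqueue MD, LC, GQ → queue [MD, LC, GQ]
Visit MD; enqueue YX, VQ, HD → queue [LC, GQ, YX, VQ, HD]
Visit LC; enqueue SG, FY → queue [GQ, YX, VQ, HD, SG, FY]
Visit GQ; enqueue YQ, XB, VI, OC, AA → queue [YX, VQ, HD, SG, FY, YQ, XB, VI, OC, AA]
Visit YX; enqueue ZI → queue [VQ, HD, SG, FY, YQ, XB, VI, OC, AA, ZI]
Visit VQ; enqueue II → queue [HD, SG, FY, YQ, XB, VI, OC, AA, ZI, II]
Visit HD → queue [SG, FY, YQ, XB, VI, OC, AA, ZI, II]
Visit SG; enqueue UG, CU → queue [FY, YQ, XB, VI, OC, AA, ZI, II, UG, CU]
Visit FY → queue [YQ, XB, VI, OC, AA, ZI, II, UG, CU]
Visit YQ → queue [XB, VI, OC, AA, ZI, II, UG, CU]
Visit XB; enqueue CF → queue [VI, OC, AA, ZI, II, UG, CU, CF]
Visit VI → queue [OC, AA, ZI, II, UG, CU, CF]
Visit OC → queue [AA, ZI, II, UG, CU, CF]
Visit AA → queue [ZI, II, UG, CU, CF]
Visit ZI → queue [II, UG, CU, CF]
Visit II → queue [UG, CU, CF]
Visit UG → queue [CU, CF]
Visit CU → queue [CF]
Visit CF → queue []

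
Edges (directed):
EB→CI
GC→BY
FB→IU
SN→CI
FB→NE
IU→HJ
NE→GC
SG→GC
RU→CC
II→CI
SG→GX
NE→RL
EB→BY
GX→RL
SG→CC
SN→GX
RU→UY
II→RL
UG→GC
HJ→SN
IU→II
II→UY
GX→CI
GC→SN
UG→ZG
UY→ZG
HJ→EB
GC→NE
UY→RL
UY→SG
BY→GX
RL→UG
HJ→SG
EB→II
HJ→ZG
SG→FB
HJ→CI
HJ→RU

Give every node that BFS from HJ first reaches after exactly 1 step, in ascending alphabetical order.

Level 0: HJ
Level 1: CI, EB, RU, SG, SN, ZG
Level 2: BY, CC, FB, GC, GX, II, UY
Level 3: IU, NE, RL
Level 4: UG

CI, EB, RU, SG, SN, ZG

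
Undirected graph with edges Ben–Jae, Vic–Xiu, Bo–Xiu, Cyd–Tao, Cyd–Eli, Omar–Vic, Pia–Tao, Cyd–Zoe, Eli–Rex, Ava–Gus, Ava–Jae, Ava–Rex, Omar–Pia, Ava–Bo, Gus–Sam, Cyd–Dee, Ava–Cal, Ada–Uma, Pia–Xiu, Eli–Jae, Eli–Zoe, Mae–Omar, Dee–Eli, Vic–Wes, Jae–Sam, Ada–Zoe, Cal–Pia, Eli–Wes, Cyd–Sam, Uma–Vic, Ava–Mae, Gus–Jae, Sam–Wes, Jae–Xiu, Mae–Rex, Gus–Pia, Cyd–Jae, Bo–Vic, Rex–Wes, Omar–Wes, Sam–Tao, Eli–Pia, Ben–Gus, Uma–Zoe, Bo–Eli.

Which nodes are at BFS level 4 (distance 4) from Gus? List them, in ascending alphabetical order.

Ada, Uma

Level 0: Gus
Level 1: Ava, Ben, Jae, Pia, Sam
Level 2: Bo, Cal, Cyd, Eli, Mae, Omar, Rex, Tao, Wes, Xiu
Level 3: Dee, Vic, Zoe
Level 4: Ada, Uma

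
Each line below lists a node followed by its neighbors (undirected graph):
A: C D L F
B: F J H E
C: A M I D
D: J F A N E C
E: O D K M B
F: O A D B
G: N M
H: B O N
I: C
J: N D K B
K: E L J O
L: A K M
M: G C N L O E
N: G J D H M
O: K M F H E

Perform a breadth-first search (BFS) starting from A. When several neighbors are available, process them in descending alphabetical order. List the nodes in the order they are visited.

Visit A; enqueue L, F, D, C → queue [L, F, D, C]
Visit L; enqueue M, K → queue [F, D, C, M, K]
Visit F; enqueue O, B → queue [D, C, M, K, O, B]
Visit D; enqueue N, J, E → queue [C, M, K, O, B, N, J, E]
Visit C; enqueue I → queue [M, K, O, B, N, J, E, I]
Visit M; enqueue G → queue [K, O, B, N, J, E, I, G]
Visit K → queue [O, B, N, J, E, I, G]
Visit O; enqueue H → queue [B, N, J, E, I, G, H]
Visit B → queue [N, J, E, I, G, H]
Visit N → queue [J, E, I, G, H]
Visit J → queue [E, I, G, H]
Visit E → queue [I, G, H]
Visit I → queue [G, H]
Visit G → queue [H]
Visit H → queue []

A, L, F, D, C, M, K, O, B, N, J, E, I, G, H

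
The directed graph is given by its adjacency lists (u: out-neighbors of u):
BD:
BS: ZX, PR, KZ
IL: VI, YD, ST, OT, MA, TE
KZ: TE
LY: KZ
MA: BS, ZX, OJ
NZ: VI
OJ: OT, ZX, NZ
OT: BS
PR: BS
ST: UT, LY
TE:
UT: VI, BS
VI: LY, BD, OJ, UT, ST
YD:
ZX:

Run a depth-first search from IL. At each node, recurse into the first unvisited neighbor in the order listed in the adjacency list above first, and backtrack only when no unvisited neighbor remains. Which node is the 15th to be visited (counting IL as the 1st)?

YD

Visit IL
IL → VI
VI → LY
LY → KZ
KZ → TE
VI → BD
VI → OJ
OJ → OT
OT → BS
BS → ZX
BS → PR
OJ → NZ
VI → UT
VI → ST
IL → YD
IL → MA

Visit order: IL, VI, LY, KZ, TE, BD, OJ, OT, BS, ZX, PR, NZ, UT, ST, YD, MA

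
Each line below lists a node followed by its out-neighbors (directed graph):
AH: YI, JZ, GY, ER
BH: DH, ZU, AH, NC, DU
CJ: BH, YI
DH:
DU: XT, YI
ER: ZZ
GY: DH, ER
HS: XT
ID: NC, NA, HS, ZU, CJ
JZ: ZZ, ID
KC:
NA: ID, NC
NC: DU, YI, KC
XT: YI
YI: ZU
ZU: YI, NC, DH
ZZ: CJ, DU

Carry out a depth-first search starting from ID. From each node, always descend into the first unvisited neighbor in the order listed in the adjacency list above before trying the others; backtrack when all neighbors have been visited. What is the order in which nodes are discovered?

ID, NC, DU, XT, YI, ZU, DH, KC, NA, HS, CJ, BH, AH, JZ, ZZ, GY, ER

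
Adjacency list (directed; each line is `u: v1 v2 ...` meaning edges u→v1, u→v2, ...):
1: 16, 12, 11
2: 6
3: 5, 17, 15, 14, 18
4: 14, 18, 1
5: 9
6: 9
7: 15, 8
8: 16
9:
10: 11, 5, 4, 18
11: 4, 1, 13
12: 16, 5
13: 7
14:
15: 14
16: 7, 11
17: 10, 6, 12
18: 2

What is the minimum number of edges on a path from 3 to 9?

2

Level 0: 3
Level 1: 5, 14, 15, 17, 18
Level 2: 2, 6, 9, 10, 12
Level 3: 4, 11, 16
Level 4: 1, 7, 13
Level 5: 8
9 first appears at level 2.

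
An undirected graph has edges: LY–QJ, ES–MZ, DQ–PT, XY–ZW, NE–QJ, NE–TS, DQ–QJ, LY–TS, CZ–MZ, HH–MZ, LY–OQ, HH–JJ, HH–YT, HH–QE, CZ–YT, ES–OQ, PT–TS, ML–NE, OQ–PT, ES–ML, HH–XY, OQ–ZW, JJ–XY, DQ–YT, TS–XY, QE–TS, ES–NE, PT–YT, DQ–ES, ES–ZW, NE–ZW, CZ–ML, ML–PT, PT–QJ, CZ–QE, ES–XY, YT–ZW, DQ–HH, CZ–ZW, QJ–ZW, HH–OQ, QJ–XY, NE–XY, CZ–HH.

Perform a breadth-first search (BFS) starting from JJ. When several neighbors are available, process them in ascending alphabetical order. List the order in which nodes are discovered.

JJ HH XY CZ DQ MZ OQ QE YT ES NE QJ TS ZW ML PT LY

Visit JJ; enqueue HH, XY → queue [HH, XY]
Visit HH; enqueue CZ, DQ, MZ, OQ, QE, YT → queue [XY, CZ, DQ, MZ, OQ, QE, YT]
Visit XY; enqueue ES, NE, QJ, TS, ZW → queue [CZ, DQ, MZ, OQ, QE, YT, ES, NE, QJ, TS, ZW]
Visit CZ; enqueue ML → queue [DQ, MZ, OQ, QE, YT, ES, NE, QJ, TS, ZW, ML]
Visit DQ; enqueue PT → queue [MZ, OQ, QE, YT, ES, NE, QJ, TS, ZW, ML, PT]
Visit MZ → queue [OQ, QE, YT, ES, NE, QJ, TS, ZW, ML, PT]
Visit OQ; enqueue LY → queue [QE, YT, ES, NE, QJ, TS, ZW, ML, PT, LY]
Visit QE → queue [YT, ES, NE, QJ, TS, ZW, ML, PT, LY]
Visit YT → queue [ES, NE, QJ, TS, ZW, ML, PT, LY]
Visit ES → queue [NE, QJ, TS, ZW, ML, PT, LY]
Visit NE → queue [QJ, TS, ZW, ML, PT, LY]
Visit QJ → queue [TS, ZW, ML, PT, LY]
Visit TS → queue [ZW, ML, PT, LY]
Visit ZW → queue [ML, PT, LY]
Visit ML → queue [PT, LY]
Visit PT → queue [LY]
Visit LY → queue []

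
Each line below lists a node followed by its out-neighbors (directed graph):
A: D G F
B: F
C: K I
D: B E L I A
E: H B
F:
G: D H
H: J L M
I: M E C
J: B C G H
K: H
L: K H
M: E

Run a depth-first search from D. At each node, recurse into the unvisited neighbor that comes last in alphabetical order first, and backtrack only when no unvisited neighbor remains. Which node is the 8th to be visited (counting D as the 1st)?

Visit D
D → L
L → K
K → H
H → M
M → E
E → B
B → F
H → J
J → G
J → C
C → I
D → A

Visit order: D, L, K, H, M, E, B, F, J, G, C, I, A

F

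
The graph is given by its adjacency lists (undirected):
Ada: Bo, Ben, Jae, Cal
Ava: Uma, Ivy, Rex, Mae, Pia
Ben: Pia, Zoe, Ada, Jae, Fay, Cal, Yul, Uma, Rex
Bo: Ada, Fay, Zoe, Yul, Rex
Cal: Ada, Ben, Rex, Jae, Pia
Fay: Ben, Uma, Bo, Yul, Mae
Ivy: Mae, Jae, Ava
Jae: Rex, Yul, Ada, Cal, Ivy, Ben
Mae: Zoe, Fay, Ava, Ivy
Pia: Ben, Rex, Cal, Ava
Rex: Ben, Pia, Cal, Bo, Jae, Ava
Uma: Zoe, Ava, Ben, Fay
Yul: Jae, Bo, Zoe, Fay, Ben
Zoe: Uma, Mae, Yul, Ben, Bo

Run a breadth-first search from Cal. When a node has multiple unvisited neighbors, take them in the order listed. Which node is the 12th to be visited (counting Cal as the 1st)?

Visit Cal; enqueue Ada, Ben, Rex, Jae, Pia → queue [Ada, Ben, Rex, Jae, Pia]
Visit Ada; enqueue Bo → queue [Ben, Rex, Jae, Pia, Bo]
Visit Ben; enqueue Zoe, Fay, Yul, Uma → queue [Rex, Jae, Pia, Bo, Zoe, Fay, Yul, Uma]
Visit Rex; enqueue Ava → queue [Jae, Pia, Bo, Zoe, Fay, Yul, Uma, Ava]
Visit Jae; enqueue Ivy → queue [Pia, Bo, Zoe, Fay, Yul, Uma, Ava, Ivy]
Visit Pia → queue [Bo, Zoe, Fay, Yul, Uma, Ava, Ivy]
Visit Bo → queue [Zoe, Fay, Yul, Uma, Ava, Ivy]
Visit Zoe; enqueue Mae → queue [Fay, Yul, Uma, Ava, Ivy, Mae]
Visit Fay → queue [Yul, Uma, Ava, Ivy, Mae]
Visit Yul → queue [Uma, Ava, Ivy, Mae]
Visit Uma → queue [Ava, Ivy, Mae]
Visit Ava → queue [Ivy, Mae]
Visit Ivy → queue [Mae]
Visit Mae → queue []

Visit order: Cal, Ada, Ben, Rex, Jae, Pia, Bo, Zoe, Fay, Yul, Uma, Ava, Ivy, Mae

Ava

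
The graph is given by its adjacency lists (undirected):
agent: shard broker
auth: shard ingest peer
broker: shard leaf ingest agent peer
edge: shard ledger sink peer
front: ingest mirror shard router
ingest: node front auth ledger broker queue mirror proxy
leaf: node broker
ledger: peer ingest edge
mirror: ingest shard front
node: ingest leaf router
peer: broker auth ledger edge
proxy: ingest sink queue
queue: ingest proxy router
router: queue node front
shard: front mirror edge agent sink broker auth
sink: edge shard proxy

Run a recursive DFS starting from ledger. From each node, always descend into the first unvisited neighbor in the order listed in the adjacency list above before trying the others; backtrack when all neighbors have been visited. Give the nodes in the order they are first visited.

Visit ledger
ledger → peer
peer → broker
broker → shard
shard → front
front → ingest
ingest → node
node → leaf
node → router
router → queue
queue → proxy
proxy → sink
sink → edge
ingest → auth
ingest → mirror
shard → agent

ledger peer broker shard front ingest node leaf router queue proxy sink edge auth mirror agent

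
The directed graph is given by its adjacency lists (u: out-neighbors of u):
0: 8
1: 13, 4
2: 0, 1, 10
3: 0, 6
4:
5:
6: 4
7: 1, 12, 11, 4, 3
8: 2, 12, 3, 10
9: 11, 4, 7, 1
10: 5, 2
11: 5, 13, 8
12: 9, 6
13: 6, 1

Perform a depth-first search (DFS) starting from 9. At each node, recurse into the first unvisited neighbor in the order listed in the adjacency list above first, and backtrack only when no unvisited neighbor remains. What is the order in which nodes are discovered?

Visit 9
9 → 11
11 → 5
11 → 13
13 → 6
6 → 4
13 → 1
11 → 8
8 → 2
2 → 0
2 → 10
8 → 12
8 → 3
9 → 7

9, 11, 5, 13, 6, 4, 1, 8, 2, 0, 10, 12, 3, 7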